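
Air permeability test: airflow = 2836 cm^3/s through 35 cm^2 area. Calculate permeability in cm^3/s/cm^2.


Formula: Air Permeability = Airflow / Test Area
AP = 2836 cm^3/s / 35 cm^2
AP = 81.0 cm^3/s/cm^2

81.0 cm^3/s/cm^2


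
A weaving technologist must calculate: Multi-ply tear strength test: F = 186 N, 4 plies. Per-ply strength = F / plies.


Formula: Per-ply strength = Total force / Number of plies
Per-ply = 186 N / 4
Per-ply = 46.5 N

46.5 N


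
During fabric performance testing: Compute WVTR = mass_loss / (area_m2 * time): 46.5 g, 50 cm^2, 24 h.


Formula: WVTR = mass_loss / (area * time)
Step 1: Convert area: 50 cm^2 = 0.005 m^2
Step 2: WVTR = 46.5 g / (0.005 m^2 * 24 h)
Step 3: WVTR = 46.5 / 0.12 = 387.5 g/m^2/h

387.5 g/m^2/h


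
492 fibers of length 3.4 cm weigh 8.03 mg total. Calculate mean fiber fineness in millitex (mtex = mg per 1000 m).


Formula: fineness (mtex) = mass (mg) / total length (km) = (mass_mg / total_length_m) * 1000
Step 1: Convert fiber length: 3.4 cm = 0.034 m
Step 2: Total fiber length = 492 * 0.034 = 16.728 m
Step 3: Linear density = 8.03 mg / 16.728 m = 0.4800 mg/m
Step 4: fineness = 0.4800 * 1000 = 480.0 mtex

480.0 mtex


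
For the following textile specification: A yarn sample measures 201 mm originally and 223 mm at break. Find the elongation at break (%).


Formula: Elongation (%) = ((L_break - L0) / L0) * 100
Step 1: Extension = 223 - 201 = 22 mm
Step 2: Elongation = (22 / 201) * 100
Step 3: Elongation = 0.109453 * 100 = 10.9453% ≈ 10.9%

10.9%


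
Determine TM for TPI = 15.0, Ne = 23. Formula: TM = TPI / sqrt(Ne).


Formula: TM = TPI / sqrt(Ne)
Step 1: sqrt(Ne) = sqrt(23) = 4.7958
Step 2: TM = 15.0 / 4.7958 = 3.13

3.13 TM


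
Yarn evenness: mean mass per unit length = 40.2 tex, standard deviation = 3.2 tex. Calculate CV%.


Formula: CV% = (standard deviation / mean) * 100
Step 1: Ratio = 3.2 / 40.2 = 0.079602
Step 2: CV% = 0.079602 * 100 = 7.9602% ≈ 8.0%

8.0%


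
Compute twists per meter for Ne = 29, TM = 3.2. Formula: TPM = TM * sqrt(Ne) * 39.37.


Formula: TPM = TM * sqrt(Ne) * 39.37
Step 1: sqrt(Ne) = sqrt(29) = 5.3852
Step 2: TM * sqrt(Ne) = 3.2 * 5.3852 = 17.2326
Step 3: TPM = 17.2326 * 39.37 = 678 twists/m

678 twists/m


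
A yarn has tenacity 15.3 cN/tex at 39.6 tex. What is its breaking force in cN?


Formula: Breaking force = Tenacity * Linear density
F = 15.3 cN/tex * 39.6 tex
F = 605.88 cN

605.88 cN


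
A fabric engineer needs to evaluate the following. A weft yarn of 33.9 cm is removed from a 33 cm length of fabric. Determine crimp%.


Formula: Crimp% = ((L_yarn - L_fabric) / L_fabric) * 100
Step 1: Extension = 33.9 - 33 = 0.9 cm
Step 2: Crimp% = (0.9 / 33) * 100
Step 3: Crimp% = 0.027273 * 100 = 2.7273% ≈ 2.7%

2.7%


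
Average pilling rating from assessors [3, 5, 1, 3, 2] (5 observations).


Formula: Mean = sum / count
Sum = 3 + 5 + 1 + 3 + 2 = 14
Mean = 14 / 5 = 2.8

2.8


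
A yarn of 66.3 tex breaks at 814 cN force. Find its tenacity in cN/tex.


Formula: Tenacity = Breaking force / Linear density
Tenacity = 814 cN / 66.3 tex
Tenacity = 12.28 cN/tex

12.28 cN/tex


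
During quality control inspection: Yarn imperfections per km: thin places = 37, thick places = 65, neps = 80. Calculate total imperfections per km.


Formula: Total = thin places + thick places + neps
Total = 37 + 65 + 80
Total = 182 imperfections/km

182 imperfections/km


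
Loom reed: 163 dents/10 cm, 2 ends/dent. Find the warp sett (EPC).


Formula: EPC = (dents per 10 cm * ends per dent) / 10
Step 1: Total ends per 10 cm = 163 * 2 = 326
Step 2: EPC = 326 / 10 = 32.6 ends/cm

32.6 ends/cm


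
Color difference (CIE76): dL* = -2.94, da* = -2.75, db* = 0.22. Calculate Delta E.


Formula: Delta E = sqrt(dL*^2 + da*^2 + db*^2)
Step 1: dL*^2 = (-2.94)^2 = 8.6436
Step 2: da*^2 = (-2.75)^2 = 7.5625
Step 3: db*^2 = 0.22^2 = 0.0484
Step 4: Sum = 8.6436 + 7.5625 + 0.0484 = 16.2545
Step 5: Delta E = sqrt(16.2545) = 4.03

4.03 Delta E


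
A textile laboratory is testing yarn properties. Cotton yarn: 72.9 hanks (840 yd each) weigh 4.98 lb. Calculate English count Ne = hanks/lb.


Formula: Ne = hanks / mass_lb
Substituting: Ne = 72.9 / 4.98
Ne = 14.6

14.6 Ne


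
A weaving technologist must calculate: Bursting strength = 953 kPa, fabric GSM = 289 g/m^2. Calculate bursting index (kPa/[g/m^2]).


Formula: Bursting Index = Bursting Strength / Fabric GSM
BI = 953 kPa / 289 g/m^2
BI = 3.298 kPa/(g/m^2)

3.298 kPa/(g/m^2)


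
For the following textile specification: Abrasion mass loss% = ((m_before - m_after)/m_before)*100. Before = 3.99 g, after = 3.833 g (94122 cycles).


Formula: Mass loss% = ((m_before - m_after) / m_before) * 100
Step 1: Mass loss = 3.99 - 3.833 = 0.157 g
Step 2: Ratio = 0.157 / 3.99 = 0.0393484
Step 3: Mass loss% = 0.0393484 * 100 = 3.93484% ≈ 3.93%

3.93%


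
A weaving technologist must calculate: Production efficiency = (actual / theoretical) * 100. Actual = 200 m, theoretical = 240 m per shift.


Formula: Efficiency% = (Actual output / Theoretical output) * 100
Efficiency% = (200 / 240) * 100
Efficiency% = 0.833333 * 100 = 83.3333% ≈ 83.3%

83.3%


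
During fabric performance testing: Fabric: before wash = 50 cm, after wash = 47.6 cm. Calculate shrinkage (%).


Formula: Shrinkage% = ((L_before - L_after) / L_before) * 100
Step 1: Shrinkage = 50 - 47.6 = 2.4 cm
Step 2: Shrinkage% = (2.4 / 50) * 100
Step 3: Shrinkage% = 0.048 * 100 = 4.8%

4.8%


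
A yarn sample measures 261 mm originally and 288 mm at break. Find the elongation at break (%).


Formula: Elongation (%) = ((L_break - L0) / L0) * 100
Step 1: Extension = 288 - 261 = 27 mm
Step 2: Elongation = (27 / 261) * 100
Step 3: Elongation = 0.103448 * 100 = 10.3448% ≈ 10.3%

10.3%


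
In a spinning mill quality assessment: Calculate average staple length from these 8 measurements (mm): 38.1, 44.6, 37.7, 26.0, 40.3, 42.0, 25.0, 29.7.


Formula: Mean = sum of lengths / count
Sum = 38.1 + 44.6 + 37.7 + 26.0 + 40.3 + 42.0 + 25.0 + 29.7
Sum = 283.4 mm
Mean = 283.4 / 8 = 35.43 mm

35.43 mm


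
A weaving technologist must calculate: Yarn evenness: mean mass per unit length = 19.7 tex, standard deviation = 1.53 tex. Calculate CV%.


Formula: CV% = (standard deviation / mean) * 100
Step 1: Ratio = 1.53 / 19.7 = 0.077665
Step 2: CV% = 0.077665 * 100 = 7.7665% ≈ 7.8%

7.8%


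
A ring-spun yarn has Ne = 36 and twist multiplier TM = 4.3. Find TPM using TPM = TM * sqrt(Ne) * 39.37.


Formula: TPM = TM * sqrt(Ne) * 39.37
Step 1: sqrt(Ne) = sqrt(36) = 6
Step 2: TM * sqrt(Ne) = 4.3 * 6 = 25.8
Step 3: TPM = 25.8 * 39.37 = 1016 twists/m

1016 twists/m


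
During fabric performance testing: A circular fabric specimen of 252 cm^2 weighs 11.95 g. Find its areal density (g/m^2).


Formula: GSM = mass_g / area_m2
Step 1: Convert area: 252 cm^2 = 252 / 10000 = 0.0252 m^2
Step 2: GSM = 11.95 g / 0.0252 m^2 = 474.2 g/m^2

474.2 g/m^2


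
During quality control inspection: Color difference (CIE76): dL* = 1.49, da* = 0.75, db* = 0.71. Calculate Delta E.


Formula: Delta E = sqrt(dL*^2 + da*^2 + db*^2)
Step 1: dL*^2 = 1.49^2 = 2.2201
Step 2: da*^2 = 0.75^2 = 0.5625
Step 3: db*^2 = 0.71^2 = 0.5041
Step 4: Sum = 2.2201 + 0.5625 + 0.5041 = 3.2867
Step 5: Delta E = sqrt(3.2867) = 1.81

1.81 Delta E


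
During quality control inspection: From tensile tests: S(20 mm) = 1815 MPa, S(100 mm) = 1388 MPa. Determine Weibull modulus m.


Formula: m = ln(L1/L2) / ln(S2/S1)
Step 1: ln(L1/L2) = ln(20/100) = -1.60944
Step 2: S2/S1 = 1388/1815 = 0.76474
Step 3: ln(S2/S1) = ln(0.76474) = -0.26822
Step 4: m = -1.60944 / -0.26822 = 6.00

6.00 (Weibull m)


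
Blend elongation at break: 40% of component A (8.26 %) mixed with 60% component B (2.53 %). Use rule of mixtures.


Formula: Blend property = (fraction_A * property_A) + (fraction_B * property_B)
Step 1: Contribution A = 40/100 * 8.26 % = 3.304 %
Step 2: Contribution B = 60/100 * 2.53 % = 1.518 %
Step 3: Blend elongation at break = 3.304 + 1.518 = 4.822 %

4.822 %


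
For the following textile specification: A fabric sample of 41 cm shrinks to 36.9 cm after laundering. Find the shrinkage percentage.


Formula: Shrinkage% = ((L_before - L_after) / L_before) * 100
Step 1: Shrinkage = 41 - 36.9 = 4.1 cm
Step 2: Shrinkage% = (4.1 / 41) * 100
Step 3: Shrinkage% = 0.1 * 100 = 10.0%

10.0%


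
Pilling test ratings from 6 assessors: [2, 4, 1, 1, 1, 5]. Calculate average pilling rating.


Formula: Mean = sum / count
Sum = 2 + 4 + 1 + 1 + 1 + 5 = 14
Mean = 14 / 6 = 2.3

2.3


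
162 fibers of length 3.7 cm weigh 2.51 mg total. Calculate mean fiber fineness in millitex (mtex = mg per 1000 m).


Formula: fineness (mtex) = mass (mg) / total length (km) = (mass_mg / total_length_m) * 1000
Step 1: Convert fiber length: 3.7 cm = 0.037 m
Step 2: Total fiber length = 162 * 0.037 = 5.994 m
Step 3: Linear density = 2.51 mg / 5.994 m = 0.4188 mg/m
Step 4: fineness = 0.4188 * 1000 = 418.8 mtex

418.8 mtex


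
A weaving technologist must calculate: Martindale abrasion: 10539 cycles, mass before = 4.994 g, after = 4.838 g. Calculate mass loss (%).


Formula: Mass loss% = ((m_before - m_after) / m_before) * 100
Step 1: Mass loss = 4.994 - 4.838 = 0.156 g
Step 2: Ratio = 0.156 / 4.994 = 0.0312375
Step 3: Mass loss% = 0.0312375 * 100 = 3.12375% ≈ 3.12%

3.12%


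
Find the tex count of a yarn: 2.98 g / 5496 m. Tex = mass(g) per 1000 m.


Formula: Tex = (mass_g / length_m) * 1000
Substituting: Tex = (2.98 / 5496) * 1000
Intermediate: 2.98 / 5496 = 0.00054221 g/m
Tex = 0.00054221 * 1000 = 0.54 tex

0.54 tex


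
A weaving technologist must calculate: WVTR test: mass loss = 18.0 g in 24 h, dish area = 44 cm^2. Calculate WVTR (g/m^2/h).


Formula: WVTR = mass_loss / (area * time)
Step 1: Convert area: 44 cm^2 = 0.0044 m^2
Step 2: WVTR = 18.0 g / (0.0044 m^2 * 24 h)
Step 3: WVTR = 18.0 / 0.1056 = 170.5 g/m^2/h

170.5 g/m^2/h


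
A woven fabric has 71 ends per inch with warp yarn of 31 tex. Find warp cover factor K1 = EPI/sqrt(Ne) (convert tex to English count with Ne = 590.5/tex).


Formula: K1 = EPI / sqrt(Ne), with Ne = 590.5 / tex_warp
Step 1: Ne = 590.5 / 31 = 19.048
Step 2: sqrt(Ne) = sqrt(19.048) = 4.3644
Step 3: K1 = 71 / 4.3644 = 16.3

16.3


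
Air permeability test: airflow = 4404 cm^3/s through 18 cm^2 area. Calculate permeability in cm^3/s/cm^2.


Formula: Air Permeability = Airflow / Test Area
AP = 4404 cm^3/s / 18 cm^2
AP = 244.7 cm^3/s/cm^2

244.7 cm^3/s/cm^2


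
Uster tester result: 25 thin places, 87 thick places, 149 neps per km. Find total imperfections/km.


Formula: Total = thin places + thick places + neps
Total = 25 + 87 + 149
Total = 261 imperfections/km

261 imperfections/km


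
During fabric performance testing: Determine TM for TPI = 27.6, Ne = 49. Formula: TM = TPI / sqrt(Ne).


Formula: TM = TPI / sqrt(Ne)
Step 1: sqrt(Ne) = sqrt(49) = 7
Step 2: TM = 27.6 / 7 = 3.94

3.94 TM


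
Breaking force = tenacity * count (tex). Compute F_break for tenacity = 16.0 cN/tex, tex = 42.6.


Formula: Breaking force = Tenacity * Linear density
F = 16.0 cN/tex * 42.6 tex
F = 681.60 cN

681.60 cN


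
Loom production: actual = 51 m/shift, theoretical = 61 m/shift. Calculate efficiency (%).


Formula: Efficiency% = (Actual output / Theoretical output) * 100
Efficiency% = (51 / 61) * 100
Efficiency% = 0.836066 * 100 = 83.6066% ≈ 83.6%

83.6%


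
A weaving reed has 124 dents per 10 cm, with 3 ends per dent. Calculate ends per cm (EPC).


Formula: EPC = (dents per 10 cm * ends per dent) / 10
Step 1: Total ends per 10 cm = 124 * 3 = 372
Step 2: EPC = 372 / 10 = 37.2 ends/cm

37.2 ends/cm


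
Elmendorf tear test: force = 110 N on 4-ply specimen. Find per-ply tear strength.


Formula: Per-ply strength = Total force / Number of plies
Per-ply = 110 N / 4
Per-ply = 27.5 N

27.5 N


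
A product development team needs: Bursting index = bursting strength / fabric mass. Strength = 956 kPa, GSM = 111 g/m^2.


Formula: Bursting Index = Bursting Strength / Fabric GSM
BI = 956 kPa / 111 g/m^2
BI = 8.613 kPa/(g/m^2)

8.613 kPa/(g/m^2)


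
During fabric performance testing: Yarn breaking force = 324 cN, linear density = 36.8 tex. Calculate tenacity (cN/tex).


Formula: Tenacity = Breaking force / Linear density
Tenacity = 324 cN / 36.8 tex
Tenacity = 8.80 cN/tex

8.80 cN/tex


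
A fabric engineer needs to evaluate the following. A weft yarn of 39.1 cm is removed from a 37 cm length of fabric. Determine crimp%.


Formula: Crimp% = ((L_yarn - L_fabric) / L_fabric) * 100
Step 1: Extension = 39.1 - 37 = 2.1 cm
Step 2: Crimp% = (2.1 / 37) * 100
Step 3: Crimp% = 0.056757 * 100 = 5.6757% ≈ 5.7%

5.7%


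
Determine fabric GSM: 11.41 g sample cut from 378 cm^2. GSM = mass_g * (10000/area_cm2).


Formula: GSM = mass_g / area_m2
Step 1: Convert area: 378 cm^2 = 378 / 10000 = 0.0378 m^2
Step 2: GSM = 11.41 g / 0.0378 m^2 = 301.9 g/m^2

301.9 g/m^2


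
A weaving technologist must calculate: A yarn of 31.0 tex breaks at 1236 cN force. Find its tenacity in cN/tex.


Formula: Tenacity = Breaking force / Linear density
Tenacity = 1236 cN / 31.0 tex
Tenacity = 39.87 cN/tex

39.87 cN/tex


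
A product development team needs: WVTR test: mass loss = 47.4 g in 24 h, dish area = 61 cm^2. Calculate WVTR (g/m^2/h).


Formula: WVTR = mass_loss / (area * time)
Step 1: Convert area: 61 cm^2 = 0.0061 m^2
Step 2: WVTR = 47.4 g / (0.0061 m^2 * 24 h)
Step 3: WVTR = 47.4 / 0.1464 = 323.8 g/m^2/h

323.8 g/m^2/h


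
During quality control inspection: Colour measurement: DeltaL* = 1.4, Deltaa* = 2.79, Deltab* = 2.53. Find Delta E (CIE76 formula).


Formula: Delta E = sqrt(dL*^2 + da*^2 + db*^2)
Step 1: dL*^2 = 1.4^2 = 1.96
Step 2: da*^2 = 2.79^2 = 7.7841
Step 3: db*^2 = 2.53^2 = 6.4009
Step 4: Sum = 1.96 + 7.7841 + 6.4009 = 16.145
Step 5: Delta E = sqrt(16.145) = 4.02

4.02 Delta E


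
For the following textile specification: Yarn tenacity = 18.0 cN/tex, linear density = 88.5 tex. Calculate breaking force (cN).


Formula: Breaking force = Tenacity * Linear density
F = 18.0 cN/tex * 88.5 tex
F = 1593.00 cN

1593.00 cN


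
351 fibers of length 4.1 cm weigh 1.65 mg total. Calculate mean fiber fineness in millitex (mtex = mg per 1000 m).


Formula: fineness (mtex) = mass (mg) / total length (km) = (mass_mg / total_length_m) * 1000
Step 1: Convert fiber length: 4.1 cm = 0.041 m
Step 2: Total fiber length = 351 * 0.041 = 14.391 m
Step 3: Linear density = 1.65 mg / 14.391 m = 0.1147 mg/m
Step 4: fineness = 0.1147 * 1000 = 114.7 mtex

114.7 mtex


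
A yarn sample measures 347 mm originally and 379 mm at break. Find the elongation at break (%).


Formula: Elongation (%) = ((L_break - L0) / L0) * 100
Step 1: Extension = 379 - 347 = 32 mm
Step 2: Elongation = (32 / 347) * 100
Step 3: Elongation = 0.092219 * 100 = 9.2219% ≈ 9.2%

9.2%


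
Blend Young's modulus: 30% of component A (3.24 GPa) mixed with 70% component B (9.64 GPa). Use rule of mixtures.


Formula: Blend property = (fraction_A * property_A) + (fraction_B * property_B)
Step 1: Contribution A = 30/100 * 3.24 GPa = 0.972 GPa
Step 2: Contribution B = 70/100 * 9.64 GPa = 6.748 GPa
Step 3: Blend Young's modulus = 0.972 + 6.748 = 7.72 GPa

7.72 GPa


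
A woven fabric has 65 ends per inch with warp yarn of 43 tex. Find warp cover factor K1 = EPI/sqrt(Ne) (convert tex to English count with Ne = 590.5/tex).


Formula: K1 = EPI / sqrt(Ne), with Ne = 590.5 / tex_warp
Step 1: Ne = 590.5 / 43 = 13.733
Step 2: sqrt(Ne) = sqrt(13.733) = 3.7058
Step 3: K1 = 65 / 3.7058 = 17.5

17.5


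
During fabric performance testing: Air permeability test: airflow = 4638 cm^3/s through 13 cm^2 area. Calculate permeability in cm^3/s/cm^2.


Formula: Air Permeability = Airflow / Test Area
AP = 4638 cm^3/s / 13 cm^2
AP = 356.8 cm^3/s/cm^2

356.8 cm^3/s/cm^2


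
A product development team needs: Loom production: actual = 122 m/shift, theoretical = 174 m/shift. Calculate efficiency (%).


Formula: Efficiency% = (Actual output / Theoretical output) * 100
Efficiency% = (122 / 174) * 100
Efficiency% = 0.701149 * 100 = 70.1149% ≈ 70.1%

70.1%


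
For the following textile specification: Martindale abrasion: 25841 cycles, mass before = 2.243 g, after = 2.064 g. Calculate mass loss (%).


Formula: Mass loss% = ((m_before - m_after) / m_before) * 100
Step 1: Mass loss = 2.243 - 2.064 = 0.179 g
Step 2: Ratio = 0.179 / 2.243 = 0.0798038
Step 3: Mass loss% = 0.0798038 * 100 = 7.98038% ≈ 7.98%

7.98%


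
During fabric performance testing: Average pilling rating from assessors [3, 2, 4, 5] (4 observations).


Formula: Mean = sum / count
Sum = 3 + 2 + 4 + 5 = 14
Mean = 14 / 4 = 3.5

3.5


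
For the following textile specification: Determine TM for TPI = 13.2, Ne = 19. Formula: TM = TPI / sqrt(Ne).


Formula: TM = TPI / sqrt(Ne)
Step 1: sqrt(Ne) = sqrt(19) = 4.3589
Step 2: TM = 13.2 / 4.3589 = 3.03

3.03 TM


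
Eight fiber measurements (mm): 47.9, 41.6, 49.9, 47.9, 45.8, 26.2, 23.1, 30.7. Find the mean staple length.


Formula: Mean = sum of lengths / count
Sum = 47.9 + 41.6 + 49.9 + 47.9 + 45.8 + 26.2 + 23.1 + 30.7
Sum = 313.1 mm
Mean = 313.1 / 8 = 39.14 mm

39.14 mm


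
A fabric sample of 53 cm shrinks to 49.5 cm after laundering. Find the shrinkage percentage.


Formula: Shrinkage% = ((L_before - L_after) / L_before) * 100
Step 1: Shrinkage = 53 - 49.5 = 3.5 cm
Step 2: Shrinkage% = (3.5 / 53) * 100
Step 3: Shrinkage% = 0.066038 * 100 = 6.6038% ≈ 6.6%

6.6%


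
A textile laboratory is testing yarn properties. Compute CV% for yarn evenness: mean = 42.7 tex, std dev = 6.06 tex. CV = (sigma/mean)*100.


Formula: CV% = (standard deviation / mean) * 100
Step 1: Ratio = 6.06 / 42.7 = 0.14192
Step 2: CV% = 0.14192 * 100 = 14.192% ≈ 14.2%

14.2%


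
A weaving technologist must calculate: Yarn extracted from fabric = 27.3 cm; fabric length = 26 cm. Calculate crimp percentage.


Formula: Crimp% = ((L_yarn - L_fabric) / L_fabric) * 100
Step 1: Extension = 27.3 - 26 = 1.3 cm
Step 2: Crimp% = (1.3 / 26) * 100
Step 3: Crimp% = 0.05 * 100 = 5.0%

5.0%


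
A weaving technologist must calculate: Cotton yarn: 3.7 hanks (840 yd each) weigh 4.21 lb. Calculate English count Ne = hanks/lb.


Formula: Ne = hanks / mass_lb
Substituting: Ne = 3.7 / 4.21
Ne = 0.9

0.9 Ne


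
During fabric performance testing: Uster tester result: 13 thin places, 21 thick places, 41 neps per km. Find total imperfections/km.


Formula: Total = thin places + thick places + neps
Total = 13 + 21 + 41
Total = 75 imperfections/km

75 imperfections/km


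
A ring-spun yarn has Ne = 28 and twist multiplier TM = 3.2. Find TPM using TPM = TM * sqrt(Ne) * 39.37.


Formula: TPM = TM * sqrt(Ne) * 39.37
Step 1: sqrt(Ne) = sqrt(28) = 5.2915
Step 2: TM * sqrt(Ne) = 3.2 * 5.2915 = 16.9328
Step 3: TPM = 16.9328 * 39.37 = 667 twists/m

667 twists/m


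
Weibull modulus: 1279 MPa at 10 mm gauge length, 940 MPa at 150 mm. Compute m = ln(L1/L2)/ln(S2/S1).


Formula: m = ln(L1/L2) / ln(S2/S1)
Step 1: ln(L1/L2) = ln(10/150) = -2.70805
Step 2: S2/S1 = 940/1279 = 0.73495
Step 3: ln(S2/S1) = ln(0.73495) = -0.30795
Step 4: m = -2.70805 / -0.30795 = 8.79

8.79 (Weibull m)


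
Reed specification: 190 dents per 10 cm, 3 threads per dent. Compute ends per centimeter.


Formula: EPC = (dents per 10 cm * ends per dent) / 10
Step 1: Total ends per 10 cm = 190 * 3 = 570
Step 2: EPC = 570 / 10 = 57.0 ends/cm

57.0 ends/cm


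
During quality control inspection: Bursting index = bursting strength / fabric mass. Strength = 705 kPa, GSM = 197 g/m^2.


Formula: Bursting Index = Bursting Strength / Fabric GSM
BI = 705 kPa / 197 g/m^2
BI = 3.579 kPa/(g/m^2)

3.579 kPa/(g/m^2)


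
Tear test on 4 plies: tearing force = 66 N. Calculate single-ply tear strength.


Formula: Per-ply strength = Total force / Number of plies
Per-ply = 66 N / 4
Per-ply = 16.5 N

16.5 N


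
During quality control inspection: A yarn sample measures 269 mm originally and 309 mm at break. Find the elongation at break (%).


Formula: Elongation (%) = ((L_break - L0) / L0) * 100
Step 1: Extension = 309 - 269 = 40 mm
Step 2: Elongation = (40 / 269) * 100
Step 3: Elongation = 0.148699 * 100 = 14.8699% ≈ 14.9%

14.9%


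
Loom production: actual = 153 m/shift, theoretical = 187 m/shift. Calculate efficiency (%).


Formula: Efficiency% = (Actual output / Theoretical output) * 100
Efficiency% = (153 / 187) * 100
Efficiency% = 0.818182 * 100 = 81.8182% ≈ 81.8%

81.8%


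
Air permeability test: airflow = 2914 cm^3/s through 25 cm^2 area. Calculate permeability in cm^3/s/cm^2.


Formula: Air Permeability = Airflow / Test Area
AP = 2914 cm^3/s / 25 cm^2
AP = 116.6 cm^3/s/cm^2

116.6 cm^3/s/cm^2


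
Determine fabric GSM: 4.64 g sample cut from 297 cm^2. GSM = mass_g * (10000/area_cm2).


Formula: GSM = mass_g / area_m2
Step 1: Convert area: 297 cm^2 = 297 / 10000 = 0.0297 m^2
Step 2: GSM = 4.64 g / 0.0297 m^2 = 156.2 g/m^2

156.2 g/m^2


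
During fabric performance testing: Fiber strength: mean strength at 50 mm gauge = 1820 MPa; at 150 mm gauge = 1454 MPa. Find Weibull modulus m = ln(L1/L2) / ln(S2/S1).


Formula: m = ln(L1/L2) / ln(S2/S1)
Step 1: ln(L1/L2) = ln(50/150) = -1.09861
Step 2: S2/S1 = 1454/1820 = 0.7989
Step 3: ln(S2/S1) = ln(0.7989) = -0.22452
Step 4: m = -1.09861 / -0.22452 = 4.89

4.89 (Weibull m)


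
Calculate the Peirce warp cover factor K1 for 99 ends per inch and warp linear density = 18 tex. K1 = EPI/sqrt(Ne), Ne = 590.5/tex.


Formula: K1 = EPI / sqrt(Ne), with Ne = 590.5 / tex_warp
Step 1: Ne = 590.5 / 18 = 32.806
Step 2: sqrt(Ne) = sqrt(32.806) = 5.7277
Step 3: K1 = 99 / 5.7277 = 17.3

17.3


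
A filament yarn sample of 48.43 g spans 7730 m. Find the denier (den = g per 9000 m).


Formula: den = (mass_g / length_m) * 9000
Substituting: den = (48.43 / 7730) * 9000
Intermediate: 48.43 / 7730 = 0.0062652 g/m
den = 0.0062652 * 9000 = 56.4 denier

56.4 denier


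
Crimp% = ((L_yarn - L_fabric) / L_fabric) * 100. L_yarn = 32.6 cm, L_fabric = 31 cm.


Formula: Crimp% = ((L_yarn - L_fabric) / L_fabric) * 100
Step 1: Extension = 32.6 - 31 = 1.6 cm
Step 2: Crimp% = (1.6 / 31) * 100
Step 3: Crimp% = 0.051613 * 100 = 5.1613% ≈ 5.2%

5.2%


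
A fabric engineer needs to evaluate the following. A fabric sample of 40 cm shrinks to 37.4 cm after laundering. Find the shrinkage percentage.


Formula: Shrinkage% = ((L_before - L_after) / L_before) * 100
Step 1: Shrinkage = 40 - 37.4 = 2.6 cm
Step 2: Shrinkage% = (2.6 / 40) * 100
Step 3: Shrinkage% = 0.065 * 100 = 6.5%

6.5%


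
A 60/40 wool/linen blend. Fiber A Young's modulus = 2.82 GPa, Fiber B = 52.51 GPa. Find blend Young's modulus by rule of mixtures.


Formula: Blend property = (fraction_A * property_A) + (fraction_B * property_B)
Step 1: Contribution A = 60/100 * 2.82 GPa = 1.692 GPa
Step 2: Contribution B = 40/100 * 52.51 GPa = 21.004 GPa
Step 3: Blend Young's modulus = 1.692 + 21.004 = 22.696 GPa

22.696 GPa


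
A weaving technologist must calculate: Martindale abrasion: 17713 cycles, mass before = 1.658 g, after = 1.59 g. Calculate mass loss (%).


Formula: Mass loss% = ((m_before - m_after) / m_before) * 100
Step 1: Mass loss = 1.658 - 1.59 = 0.068 g
Step 2: Ratio = 0.068 / 1.658 = 0.0410133
Step 3: Mass loss% = 0.0410133 * 100 = 4.10133% ≈ 4.10%

4.10%


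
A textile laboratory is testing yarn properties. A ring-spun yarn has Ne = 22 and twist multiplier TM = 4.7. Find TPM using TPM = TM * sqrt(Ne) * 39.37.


Formula: TPM = TM * sqrt(Ne) * 39.37
Step 1: sqrt(Ne) = sqrt(22) = 4.6904
Step 2: TM * sqrt(Ne) = 4.7 * 4.6904 = 22.0449
Step 3: TPM = 22.0449 * 39.37 = 868 twists/m

868 twists/m


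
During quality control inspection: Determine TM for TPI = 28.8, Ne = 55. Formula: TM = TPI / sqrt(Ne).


Formula: TM = TPI / sqrt(Ne)
Step 1: sqrt(Ne) = sqrt(55) = 7.4162
Step 2: TM = 28.8 / 7.4162 = 3.88

3.88 TM


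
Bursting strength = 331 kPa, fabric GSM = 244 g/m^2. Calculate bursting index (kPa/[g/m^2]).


Formula: Bursting Index = Bursting Strength / Fabric GSM
BI = 331 kPa / 244 g/m^2
BI = 1.357 kPa/(g/m^2)

1.357 kPa/(g/m^2)


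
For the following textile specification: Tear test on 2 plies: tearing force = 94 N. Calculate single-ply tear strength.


Formula: Per-ply strength = Total force / Number of plies
Per-ply = 94 N / 2
Per-ply = 47 N

47 N


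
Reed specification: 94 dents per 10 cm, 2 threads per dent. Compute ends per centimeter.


Formula: EPC = (dents per 10 cm * ends per dent) / 10
Step 1: Total ends per 10 cm = 94 * 2 = 188
Step 2: EPC = 188 / 10 = 18.8 ends/cm

18.8 ends/cm


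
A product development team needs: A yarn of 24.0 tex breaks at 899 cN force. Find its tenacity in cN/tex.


Formula: Tenacity = Breaking force / Linear density
Tenacity = 899 cN / 24.0 tex
Tenacity = 37.46 cN/tex

37.46 cN/tex


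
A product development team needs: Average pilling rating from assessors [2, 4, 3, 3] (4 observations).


Formula: Mean = sum / count
Sum = 2 + 4 + 3 + 3 = 12
Mean = 12 / 4 = 3.0

3.0


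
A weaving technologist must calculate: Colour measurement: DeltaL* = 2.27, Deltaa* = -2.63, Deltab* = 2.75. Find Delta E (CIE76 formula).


Formula: Delta E = sqrt(dL*^2 + da*^2 + db*^2)
Step 1: dL*^2 = 2.27^2 = 5.1529
Step 2: da*^2 = (-2.63)^2 = 6.9169
Step 3: db*^2 = 2.75^2 = 7.5625
Step 4: Sum = 5.1529 + 6.9169 + 7.5625 = 19.6323
Step 5: Delta E = sqrt(19.6323) = 4.43

4.43 Delta E


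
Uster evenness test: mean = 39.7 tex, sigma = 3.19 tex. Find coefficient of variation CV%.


Formula: CV% = (standard deviation / mean) * 100
Step 1: Ratio = 3.19 / 39.7 = 0.080353
Step 2: CV% = 0.080353 * 100 = 8.0353% ≈ 8.0%

8.0%


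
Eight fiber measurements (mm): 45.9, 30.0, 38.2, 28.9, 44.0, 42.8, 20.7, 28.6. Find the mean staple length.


Formula: Mean = sum of lengths / count
Sum = 45.9 + 30.0 + 38.2 + 28.9 + 44.0 + 42.8 + 20.7 + 28.6
Sum = 279.1 mm
Mean = 279.1 / 8 = 34.89 mm

34.89 mm


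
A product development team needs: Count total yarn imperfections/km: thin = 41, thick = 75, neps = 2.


Formula: Total = thin places + thick places + neps
Total = 41 + 75 + 2
Total = 118 imperfections/km

118 imperfections/km


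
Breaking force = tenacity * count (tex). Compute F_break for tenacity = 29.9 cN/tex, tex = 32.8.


Formula: Breaking force = Tenacity * Linear density
F = 29.9 cN/tex * 32.8 tex
F = 980.72 cN

980.72 cN


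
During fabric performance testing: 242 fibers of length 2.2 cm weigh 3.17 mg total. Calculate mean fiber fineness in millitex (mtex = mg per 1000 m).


Formula: fineness (mtex) = mass (mg) / total length (km) = (mass_mg / total_length_m) * 1000
Step 1: Convert fiber length: 2.2 cm = 0.022 m
Step 2: Total fiber length = 242 * 0.022 = 5.324 m
Step 3: Linear density = 3.17 mg / 5.324 m = 0.5954 mg/m
Step 4: fineness = 0.5954 * 1000 = 595.4 mtex

595.4 mtex


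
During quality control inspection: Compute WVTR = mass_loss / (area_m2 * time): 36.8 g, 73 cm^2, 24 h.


Formula: WVTR = mass_loss / (area * time)
Step 1: Convert area: 73 cm^2 = 0.0073 m^2
Step 2: WVTR = 36.8 g / (0.0073 m^2 * 24 h)
Step 3: WVTR = 36.8 / 0.1752 = 210.0 g/m^2/h

210.0 g/m^2/h


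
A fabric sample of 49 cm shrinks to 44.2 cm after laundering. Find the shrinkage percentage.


Formula: Shrinkage% = ((L_before - L_after) / L_before) * 100
Step 1: Shrinkage = 49 - 44.2 = 4.8 cm
Step 2: Shrinkage% = (4.8 / 49) * 100
Step 3: Shrinkage% = 0.097959 * 100 = 9.7959% ≈ 9.8%

9.8%


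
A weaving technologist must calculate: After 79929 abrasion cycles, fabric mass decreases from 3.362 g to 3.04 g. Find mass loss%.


Formula: Mass loss% = ((m_before - m_after) / m_before) * 100
Step 1: Mass loss = 3.362 - 3.04 = 0.322 g
Step 2: Ratio = 0.322 / 3.362 = 0.0957763
Step 3: Mass loss% = 0.0957763 * 100 = 9.57763% ≈ 9.58%

9.58%


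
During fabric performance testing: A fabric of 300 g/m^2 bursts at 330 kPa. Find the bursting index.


Formula: Bursting Index = Bursting Strength / Fabric GSM
BI = 330 kPa / 300 g/m^2
BI = 1.100 kPa/(g/m^2)

1.100 kPa/(g/m^2)


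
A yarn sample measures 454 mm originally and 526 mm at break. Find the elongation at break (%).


Formula: Elongation (%) = ((L_break - L0) / L0) * 100
Step 1: Extension = 526 - 454 = 72 mm
Step 2: Elongation = (72 / 454) * 100
Step 3: Elongation = 0.15859 * 100 = 15.859% ≈ 15.9%

15.9%


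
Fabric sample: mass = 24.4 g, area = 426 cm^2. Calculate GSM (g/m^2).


Formula: GSM = mass_g / area_m2
Step 1: Convert area: 426 cm^2 = 426 / 10000 = 0.0426 m^2
Step 2: GSM = 24.4 g / 0.0426 m^2 = 572.8 g/m^2

572.8 g/m^2


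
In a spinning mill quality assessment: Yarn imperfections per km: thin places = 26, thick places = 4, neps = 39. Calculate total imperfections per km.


Formula: Total = thin places + thick places + neps
Total = 26 + 4 + 39
Total = 69 imperfections/km

69 imperfections/km


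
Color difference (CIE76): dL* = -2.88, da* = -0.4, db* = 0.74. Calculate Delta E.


Formula: Delta E = sqrt(dL*^2 + da*^2 + db*^2)
Step 1: dL*^2 = (-2.88)^2 = 8.2944
Step 2: da*^2 = (-0.4)^2 = 0.16
Step 3: db*^2 = 0.74^2 = 0.5476
Step 4: Sum = 8.2944 + 0.16 + 0.5476 = 9.002
Step 5: Delta E = sqrt(9.002) = 3.0

3.0 Delta E


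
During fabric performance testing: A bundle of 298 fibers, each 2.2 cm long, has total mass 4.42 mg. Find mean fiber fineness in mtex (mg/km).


Formula: fineness (mtex) = mass (mg) / total length (km) = (mass_mg / total_length_m) * 1000
Step 1: Convert fiber length: 2.2 cm = 0.022 m
Step 2: Total fiber length = 298 * 0.022 = 6.556 m
Step 3: Linear density = 4.42 mg / 6.556 m = 0.6742 mg/m
Step 4: fineness = 0.6742 * 1000 = 674.2 mtex

674.2 mtex


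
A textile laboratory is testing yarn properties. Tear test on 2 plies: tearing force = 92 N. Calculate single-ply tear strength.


Formula: Per-ply strength = Total force / Number of plies
Per-ply = 92 N / 2
Per-ply = 46 N

46 N


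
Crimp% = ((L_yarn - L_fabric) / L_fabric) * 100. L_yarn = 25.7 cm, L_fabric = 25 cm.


Formula: Crimp% = ((L_yarn - L_fabric) / L_fabric) * 100
Step 1: Extension = 25.7 - 25 = 0.7 cm
Step 2: Crimp% = (0.7 / 25) * 100
Step 3: Crimp% = 0.028 * 100 = 2.8%

2.8%


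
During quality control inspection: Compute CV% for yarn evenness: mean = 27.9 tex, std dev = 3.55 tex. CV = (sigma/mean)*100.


Formula: CV% = (standard deviation / mean) * 100
Step 1: Ratio = 3.55 / 27.9 = 0.12724
Step 2: CV% = 0.12724 * 100 = 12.724% ≈ 12.7%

12.7%


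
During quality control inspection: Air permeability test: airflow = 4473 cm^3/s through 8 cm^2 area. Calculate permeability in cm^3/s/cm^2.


Formula: Air Permeability = Airflow / Test Area
AP = 4473 cm^3/s / 8 cm^2
AP = 559.1 cm^3/s/cm^2

559.1 cm^3/s/cm^2


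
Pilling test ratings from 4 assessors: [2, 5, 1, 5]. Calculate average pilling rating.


Formula: Mean = sum / count
Sum = 2 + 5 + 1 + 5 = 13
Mean = 13 / 4 = 3.3

3.3


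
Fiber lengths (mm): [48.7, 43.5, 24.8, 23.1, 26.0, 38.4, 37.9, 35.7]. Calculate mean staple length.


Formula: Mean = sum of lengths / count
Sum = 48.7 + 43.5 + 24.8 + 23.1 + 26.0 + 38.4 + 37.9 + 35.7
Sum = 278.1 mm
Mean = 278.1 / 8 = 34.76 mm

34.76 mm


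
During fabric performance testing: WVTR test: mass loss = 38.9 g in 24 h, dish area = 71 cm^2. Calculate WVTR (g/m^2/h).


Formula: WVTR = mass_loss / (area * time)
Step 1: Convert area: 71 cm^2 = 0.0071 m^2
Step 2: WVTR = 38.9 g / (0.0071 m^2 * 24 h)
Step 3: WVTR = 38.9 / 0.1704 = 228.3 g/m^2/h

228.3 g/m^2/h


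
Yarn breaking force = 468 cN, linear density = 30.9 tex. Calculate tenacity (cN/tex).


Formula: Tenacity = Breaking force / Linear density
Tenacity = 468 cN / 30.9 tex
Tenacity = 15.15 cN/tex

15.15 cN/tex


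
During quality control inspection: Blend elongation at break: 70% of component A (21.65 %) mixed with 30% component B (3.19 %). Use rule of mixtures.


Formula: Blend property = (fraction_A * property_A) + (fraction_B * property_B)
Step 1: Contribution A = 70/100 * 21.65 % = 15.155 %
Step 2: Contribution B = 30/100 * 3.19 % = 0.957 %
Step 3: Blend elongation at break = 15.155 + 0.957 = 16.112 %

16.112 %


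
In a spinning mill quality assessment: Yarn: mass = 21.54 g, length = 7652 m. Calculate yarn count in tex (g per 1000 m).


Formula: Tex = (mass_g / length_m) * 1000
Substituting: Tex = (21.54 / 7652) * 1000
Intermediate: 21.54 / 7652 = 0.00281495 g/m
Tex = 0.00281495 * 1000 = 2.81 tex

2.81 tex


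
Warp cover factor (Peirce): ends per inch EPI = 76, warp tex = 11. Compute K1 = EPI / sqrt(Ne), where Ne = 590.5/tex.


Formula: K1 = EPI / sqrt(Ne), with Ne = 590.5 / tex_warp
Step 1: Ne = 590.5 / 11 = 53.682
Step 2: sqrt(Ne) = sqrt(53.682) = 7.3268
Step 3: K1 = 76 / 7.3268 = 10.4

10.4


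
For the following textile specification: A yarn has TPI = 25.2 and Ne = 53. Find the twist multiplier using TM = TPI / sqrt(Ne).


Formula: TM = TPI / sqrt(Ne)
Step 1: sqrt(Ne) = sqrt(53) = 7.2801
Step 2: TM = 25.2 / 7.2801 = 3.46

3.46 TM


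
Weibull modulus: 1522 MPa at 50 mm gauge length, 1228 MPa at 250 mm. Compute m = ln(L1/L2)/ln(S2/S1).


Formula: m = ln(L1/L2) / ln(S2/S1)
Step 1: ln(L1/L2) = ln(50/250) = -1.60944
Step 2: S2/S1 = 1228/1522 = 0.80683
Step 3: ln(S2/S1) = ln(0.80683) = -0.21464
Step 4: m = -1.60944 / -0.21464 = 7.50

7.50 (Weibull m)


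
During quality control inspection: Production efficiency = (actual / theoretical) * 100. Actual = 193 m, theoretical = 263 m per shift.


Formula: Efficiency% = (Actual output / Theoretical output) * 100
Efficiency% = (193 / 263) * 100
Efficiency% = 0.73384 * 100 = 73.384% ≈ 73.4%

73.4%


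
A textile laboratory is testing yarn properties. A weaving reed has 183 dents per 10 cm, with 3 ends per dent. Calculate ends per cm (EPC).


Formula: EPC = (dents per 10 cm * ends per dent) / 10
Step 1: Total ends per 10 cm = 183 * 3 = 549
Step 2: EPC = 549 / 10 = 54.9 ends/cm

54.9 ends/cm


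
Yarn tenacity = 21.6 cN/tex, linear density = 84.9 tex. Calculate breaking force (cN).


Formula: Breaking force = Tenacity * Linear density
F = 21.6 cN/tex * 84.9 tex
F = 1833.84 cN

1833.84 cN


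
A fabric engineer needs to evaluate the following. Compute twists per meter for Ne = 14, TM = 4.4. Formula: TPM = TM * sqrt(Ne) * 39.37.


Formula: TPM = TM * sqrt(Ne) * 39.37
Step 1: sqrt(Ne) = sqrt(14) = 3.7417
Step 2: TM * sqrt(Ne) = 4.4 * 3.7417 = 16.4635
Step 3: TPM = 16.4635 * 39.37 = 648 twists/m

648 twists/m


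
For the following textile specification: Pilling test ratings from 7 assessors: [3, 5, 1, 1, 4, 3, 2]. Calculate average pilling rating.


Formula: Mean = sum / count
Sum = 3 + 5 + 1 + 1 + 4 + 3 + 2 = 19
Mean = 19 / 7 = 2.7

2.7


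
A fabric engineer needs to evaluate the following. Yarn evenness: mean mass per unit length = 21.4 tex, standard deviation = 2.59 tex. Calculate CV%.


Formula: CV% = (standard deviation / mean) * 100
Step 1: Ratio = 2.59 / 21.4 = 0.121028
Step 2: CV% = 0.121028 * 100 = 12.1028% ≈ 12.1%

12.1%


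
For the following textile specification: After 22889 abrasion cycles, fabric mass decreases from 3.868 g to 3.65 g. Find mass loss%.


Formula: Mass loss% = ((m_before - m_after) / m_before) * 100
Step 1: Mass loss = 3.868 - 3.65 = 0.218 g
Step 2: Ratio = 0.218 / 3.868 = 0.0563599
Step 3: Mass loss% = 0.0563599 * 100 = 5.63599% ≈ 5.64%

5.64%


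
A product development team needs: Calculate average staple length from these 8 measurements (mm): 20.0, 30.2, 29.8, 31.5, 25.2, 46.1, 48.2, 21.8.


Formula: Mean = sum of lengths / count
Sum = 20.0 + 30.2 + 29.8 + 31.5 + 25.2 + 46.1 + 48.2 + 21.8
Sum = 252.8 mm
Mean = 252.8 / 8 = 31.60 mm

31.60 mm


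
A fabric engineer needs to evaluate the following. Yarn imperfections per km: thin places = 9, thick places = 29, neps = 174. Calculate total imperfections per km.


Formula: Total = thin places + thick places + neps
Total = 9 + 29 + 174
Total = 212 imperfections/km

212 imperfections/km


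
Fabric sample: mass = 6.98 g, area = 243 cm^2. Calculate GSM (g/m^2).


Formula: GSM = mass_g / area_m2
Step 1: Convert area: 243 cm^2 = 243 / 10000 = 0.0243 m^2
Step 2: GSM = 6.98 g / 0.0243 m^2 = 287.2 g/m^2

287.2 g/m^2


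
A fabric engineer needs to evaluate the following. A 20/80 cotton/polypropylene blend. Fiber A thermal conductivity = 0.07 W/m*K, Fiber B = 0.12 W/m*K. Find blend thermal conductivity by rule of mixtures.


Formula: Blend property = (fraction_A * property_A) + (fraction_B * property_B)
Step 1: Contribution A = 20/100 * 0.07 W/m*K = 0.014 W/m*K
Step 2: Contribution B = 80/100 * 0.12 W/m*K = 0.096 W/m*K
Step 3: Blend thermal conductivity = 0.014 + 0.096 = 0.11 W/m*K

0.11 W/m*K


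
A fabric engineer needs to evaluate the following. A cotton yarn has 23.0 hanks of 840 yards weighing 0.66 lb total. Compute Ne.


Formula: Ne = hanks / mass_lb
Substituting: Ne = 23.0 / 0.66
Ne = 34.8

34.8 Ne


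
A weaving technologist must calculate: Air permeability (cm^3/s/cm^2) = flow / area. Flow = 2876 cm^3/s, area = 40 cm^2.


Formula: Air Permeability = Airflow / Test Area
AP = 2876 cm^3/s / 40 cm^2
AP = 71.9 cm^3/s/cm^2

71.9 cm^3/s/cm^2


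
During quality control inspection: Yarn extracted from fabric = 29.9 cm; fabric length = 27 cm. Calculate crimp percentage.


Formula: Crimp% = ((L_yarn - L_fabric) / L_fabric) * 100
Step 1: Extension = 29.9 - 27 = 2.9 cm
Step 2: Crimp% = (2.9 / 27) * 100
Step 3: Crimp% = 0.107407 * 100 = 10.7407% ≈ 10.7%

10.7%


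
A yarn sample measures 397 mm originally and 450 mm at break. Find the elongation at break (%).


Formula: Elongation (%) = ((L_break - L0) / L0) * 100
Step 1: Extension = 450 - 397 = 53 mm
Step 2: Elongation = (53 / 397) * 100
Step 3: Elongation = 0.133501 * 100 = 13.3501% ≈ 13.4%

13.4%


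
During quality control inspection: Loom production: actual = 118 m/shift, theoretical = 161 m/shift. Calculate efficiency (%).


Formula: Efficiency% = (Actual output / Theoretical output) * 100
Efficiency% = (118 / 161) * 100
Efficiency% = 0.732919 * 100 = 73.2919% ≈ 73.3%

73.3%


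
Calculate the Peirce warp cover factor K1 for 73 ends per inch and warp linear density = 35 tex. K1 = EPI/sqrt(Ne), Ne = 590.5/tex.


Formula: K1 = EPI / sqrt(Ne), with Ne = 590.5 / tex_warp
Step 1: Ne = 590.5 / 35 = 16.871
Step 2: sqrt(Ne) = sqrt(16.871) = 4.1074
Step 3: K1 = 73 / 4.1074 = 17.8

17.8


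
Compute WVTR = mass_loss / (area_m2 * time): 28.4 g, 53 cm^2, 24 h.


Formula: WVTR = mass_loss / (area * time)
Step 1: Convert area: 53 cm^2 = 0.0053 m^2
Step 2: WVTR = 28.4 g / (0.0053 m^2 * 24 h)
Step 3: WVTR = 28.4 / 0.1272 = 223.3 g/m^2/h

223.3 g/m^2/h


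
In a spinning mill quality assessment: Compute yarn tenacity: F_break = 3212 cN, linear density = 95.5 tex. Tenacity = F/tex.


Formula: Tenacity = Breaking force / Linear density
Tenacity = 3212 cN / 95.5 tex
Tenacity = 33.63 cN/tex

33.63 cN/tex


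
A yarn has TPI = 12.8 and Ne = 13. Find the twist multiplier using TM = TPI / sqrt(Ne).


Formula: TM = TPI / sqrt(Ne)
Step 1: sqrt(Ne) = sqrt(13) = 3.6056
Step 2: TM = 12.8 / 3.6056 = 3.55

3.55 TM


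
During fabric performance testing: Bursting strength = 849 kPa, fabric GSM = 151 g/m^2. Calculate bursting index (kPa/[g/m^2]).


Formula: Bursting Index = Bursting Strength / Fabric GSM
BI = 849 kPa / 151 g/m^2
BI = 5.623 kPa/(g/m^2)

5.623 kPa/(g/m^2)


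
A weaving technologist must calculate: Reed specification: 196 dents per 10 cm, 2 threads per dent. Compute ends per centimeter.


Formula: EPC = (dents per 10 cm * ends per dent) / 10
Step 1: Total ends per 10 cm = 196 * 2 = 392
Step 2: EPC = 392 / 10 = 39.2 ends/cm

39.2 ends/cm


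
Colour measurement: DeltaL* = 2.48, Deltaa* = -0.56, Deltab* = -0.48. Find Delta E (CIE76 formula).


Formula: Delta E = sqrt(dL*^2 + da*^2 + db*^2)
Step 1: dL*^2 = 2.48^2 = 6.1504
Step 2: da*^2 = (-0.56)^2 = 0.3136
Step 3: db*^2 = (-0.48)^2 = 0.2304
Step 4: Sum = 6.1504 + 0.3136 + 0.2304 = 6.6944
Step 5: Delta E = sqrt(6.6944) = 2.59

2.59 Delta E
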